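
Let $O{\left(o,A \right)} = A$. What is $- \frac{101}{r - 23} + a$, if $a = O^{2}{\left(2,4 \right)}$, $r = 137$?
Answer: $\frac{1723}{114} \approx 15.114$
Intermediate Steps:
$a = 16$ ($a = 4^{2} = 16$)
$- \frac{101}{r - 23} + a = - \frac{101}{137 - 23} + 16 = - \frac{101}{114} + 16 = \frac{1723}{114}$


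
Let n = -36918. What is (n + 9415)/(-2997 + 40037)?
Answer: -27503/37040 ≈ -0.74252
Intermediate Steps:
(n + 9415)/(-2997 + 40037) = (-36918 + 9415)/(-2997 + 40037) = -27503/37040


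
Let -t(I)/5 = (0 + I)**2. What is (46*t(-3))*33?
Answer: -68310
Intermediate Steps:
t(I) = -5*I**2 (t(I) = -5*(0 + I)**2 = -5*I**2)
(46*t(-3))*33 = (46*(-5*(-3)**2))*33 = (46*(-5*9))*33 = (46*(-45))*33 = -2070*33 = -68310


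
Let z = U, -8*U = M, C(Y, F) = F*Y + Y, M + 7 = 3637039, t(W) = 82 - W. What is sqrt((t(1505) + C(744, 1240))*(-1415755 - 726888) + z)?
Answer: 4*I*sqrt(123453895382) ≈ 1.4054e+6*I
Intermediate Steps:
M = 3637032 (M = -7 + 3637039 = 3637032)
C(Y, F) = Y + F*Y
U = -454629 (U = -1/8*3637032 = -454629)
z = -454629
sqrt((t(1505) + C(744, 1240))*(-1415755 - 726888) + z) = sqrt(((82 - 1*1505) + 744*(1 + 1240))*(-1415755 - 726888) - 454629) = sqrt(((82 - 1505) + 744*1241)*(-2142643) - 454629) = sqrt((-1423 + 923304)*(-2142643) - 454629) = sqrt(921881*(-2142643) - 454629) = sqrt(-1975261871483 - 454629) = sqrt(-1975262326112) = 4*I*sqrt(123453895382)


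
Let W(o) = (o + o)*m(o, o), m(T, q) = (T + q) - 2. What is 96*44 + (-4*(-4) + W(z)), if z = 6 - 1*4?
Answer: 4248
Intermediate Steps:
z = 2 (z = 6 - 4 = 2)
m(T, q) = -2 + T + q
W(o) = 2*o*(-2 + 2*o) (W(o) = (o + o)*(-2 + o + o) = (2*o)*(-2 + 2*o) = 2*o*(-2 + 2*o))
96*44 + (-4*(-4) + W(z)) = 96*44 + (-4*(-4) + 4*2*(-1 + 2)) = 4224 + (16 + 4*2*1) = 4224 + (16 + 8) = 4224 + 24 = 4248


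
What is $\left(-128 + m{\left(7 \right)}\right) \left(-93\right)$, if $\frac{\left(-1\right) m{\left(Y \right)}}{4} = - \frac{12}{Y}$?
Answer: $\frac{78864}{7} \approx 11266.0$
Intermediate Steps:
$m{\left(Y \right)} = \frac{48}{Y}$ ($m{\left(Y \right)} = - 4 \left(- \frac{12}{Y}\right) = \frac{48}{Y}$)
$\left(-128 + m{\left(7 \right)}\right) \left(-93\right) = \left(-128 + \frac{48}{7}\right) \left(-93\right) = \left(- \frac{848}{7}\right) \left(-93\right) = \frac{78864}{7}$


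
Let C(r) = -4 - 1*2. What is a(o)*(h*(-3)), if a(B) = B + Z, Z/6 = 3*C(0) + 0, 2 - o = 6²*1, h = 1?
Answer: 426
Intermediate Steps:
C(r) = -6 (C(r) = -4 - 2 = -6)
o = -34 (o = 2 - 6² = 2 - 36 = -34)
Z = -108 (Z = 6*(3*(-6) + 0) = 6*(-18 + 0) = 6*(-18) = -108)
a(B) = -108 + B (a(B) = B - 108 = -108 + B)
a(o)*(h*(-3)) = (-108 - 34)*(1*(-3)) = -142*(-3) = 426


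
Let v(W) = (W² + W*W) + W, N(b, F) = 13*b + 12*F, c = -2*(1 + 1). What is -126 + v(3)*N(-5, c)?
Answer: -2499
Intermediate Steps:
c = -4 (c = -2*2 = -4)
N(b, F) = 12*F + 13*b
v(W) = W + 2*W² (v(W) = (W² + W²) + W = 2*W² + W = W + 2*W²)
-126 + v(3)*N(-5, c) = -126 + (3*(1 + 2*3))*(12*(-4) + 13*(-5)) = -126 + (3*(1 + 6))*(-48 - 65) = -126 + (3*7)*(-113) = -126 + 21*(-113) = -126 - 2373 = -2499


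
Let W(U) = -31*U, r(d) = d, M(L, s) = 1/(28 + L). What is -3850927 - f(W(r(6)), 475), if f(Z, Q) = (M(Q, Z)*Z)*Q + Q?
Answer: -1937166856/503 ≈ -3.8512e+6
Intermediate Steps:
f(Z, Q) = Q + Q*Z/(28 + Q) (f(Z, Q) = (Z/(28 + Q))*Q + Q = Q*Z/(28 + Q) + Q = Q + Q*Z/(28 + Q))
-3850927 - f(W(r(6)), 475) = -3850927 - 475*(28 + 475 - 31*6)/(28 + 475) = -3850927 - 475*(28 + 475 - 186)/503 = -3850927 - 475*317/503 = -3850927 - 1*150575/503 = -3850927 - 150575/503 = -1937166856/503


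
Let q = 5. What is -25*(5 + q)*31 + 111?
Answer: -7639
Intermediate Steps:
-25*(5 + q)*31 + 111 = -25*(5 + 5)*31 + 111 = -25*10*31 + 111 = -250*31 + 111 = -7750 + 111 = -7639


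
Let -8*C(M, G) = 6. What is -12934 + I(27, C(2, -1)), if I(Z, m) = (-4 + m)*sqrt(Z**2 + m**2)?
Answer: -12934 - 57*sqrt(1297)/16 ≈ -13062.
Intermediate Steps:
C(M, G) = -3/4 (C(M, G) = -1/8*6 = -3/4)
I(Z, m) = sqrt(Z**2 + m**2)*(-4 + m)
-12934 + I(27, C(2, -1)) = -12934 + sqrt(27**2 + (-3/4)**2)*(-4 - 3/4) = -12934 + sqrt(729 + 9/16)*(-19/4) = -12934 + sqrt(11673/16)*(-19/4) = -12934 + (3*sqrt(1297)/4)*(-19/4) = -12934 - 57*sqrt(1297)/16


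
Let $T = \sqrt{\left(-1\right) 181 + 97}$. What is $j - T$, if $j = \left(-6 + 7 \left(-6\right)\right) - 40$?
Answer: $-88 - 2 i \sqrt{21} \approx -88.0 - 9.1651 i$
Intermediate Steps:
$j = -88$ ($j = \left(-6 - 42\right) - 40 = -48 - 40 = -88$)
$T = 2 i \sqrt{21}$ ($T = \sqrt{-181 + 97} = \sqrt{-84} = 2 i \sqrt{21} \approx 9.1651 i$)
$j - T = -88 - 2 i \sqrt{21}$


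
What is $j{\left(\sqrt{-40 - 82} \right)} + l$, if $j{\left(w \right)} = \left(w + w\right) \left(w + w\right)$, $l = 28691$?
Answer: $28203$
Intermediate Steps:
$j{\left(w \right)} = 4 w^{2}$ ($j{\left(w \right)} = 2 w 2 w = 4 w^{2}$)
$j{\left(\sqrt{-40 - 82} \right)} + l = 4 \left(\sqrt{-40 - 82}\right)^{2} + 28691 = 4 \left(\sqrt{-122}\right)^{2} + 28691 = 4 \left(i \sqrt{122}\right)^{2} + 28691 = 4 \left(-122\right) + 28691 = -488 + 28691 = 28203$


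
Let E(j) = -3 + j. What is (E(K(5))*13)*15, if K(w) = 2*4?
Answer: 975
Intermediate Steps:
K(w) = 8
(E(K(5))*13)*15 = ((-3 + 8)*13)*15 = (5*13)*15 = 65*15 = 975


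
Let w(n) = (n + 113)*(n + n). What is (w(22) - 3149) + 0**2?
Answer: 2791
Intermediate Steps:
w(n) = 2*n*(113 + n) (w(n) = (113 + n)*(2*n) = 2*n*(113 + n))
(w(22) - 3149) + 0**2 = (2*22*(113 + 22) - 3149) + 0**2 = (2*22*135 - 3149) + 0 = (5940 - 3149) + 0 = 2791 + 0 = 2791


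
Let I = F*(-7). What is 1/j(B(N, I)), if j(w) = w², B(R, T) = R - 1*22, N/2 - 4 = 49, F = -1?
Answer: 1/7056 ≈ 0.00014172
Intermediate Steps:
N = 106 (N = 8 + 2*49 = 8 + 98 = 106)
I = 7 (I = -1*(-7) = 7)
B(R, T) = -22 + R (B(R, T) = R - 22 = -22 + R)
1/j(B(N, I)) = 1/((-22 + 106)²) = 1/(84²) = 1/7056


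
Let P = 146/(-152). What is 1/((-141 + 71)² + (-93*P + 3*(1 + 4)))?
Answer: 76/380329 ≈ 0.00019983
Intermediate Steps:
P = -73/76 (P = 146*(-1/152) = -73/76 ≈ -0.96053)
1/((-141 + 71)² + (-93*P + 3*(1 + 4))) = 1/((-141 + 71)² + (-93*(-73/76) + 3*(1 + 4))) = 1/((-70)² + (6789/76 + 3*5)) = 1/(4900 + (6789/76 + 15)) = 1/(4900 + 7929/76) = 1/(380329/76) = 76/380329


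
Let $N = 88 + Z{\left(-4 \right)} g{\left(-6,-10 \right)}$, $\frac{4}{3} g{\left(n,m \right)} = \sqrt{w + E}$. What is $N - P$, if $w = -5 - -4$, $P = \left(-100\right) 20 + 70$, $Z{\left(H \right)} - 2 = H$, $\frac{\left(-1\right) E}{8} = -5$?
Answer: $2018 - \frac{3 \sqrt{39}}{2} \approx 2008.6$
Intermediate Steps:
$E = 40$ ($E = \left(-8\right) \left(-5\right) = 40$)
$Z{\left(H \right)} = 2 + H$
$P = -1930$ ($P = -2000 + 70 = -1930$)
$w = -1$ ($w = -5 + 4 = -1$)
$g{\left(n,m \right)} = \frac{3 \sqrt{39}}{4}$ ($g{\left(n,m \right)} = \frac{3 \sqrt{-1 + 40}}{4} = \frac{3 \sqrt{39}}{4}$)
$N = 88 - \frac{3 \sqrt{39}}{2}$ ($N = 88 + \left(2 - 4\right) \frac{3 \sqrt{39}}{4} = 88 - 2 \frac{3 \sqrt{39}}{4} = 88 - \frac{3 \sqrt{39}}{2} \approx 78.632$)
$N - P = \left(88 - \frac{3 \sqrt{39}}{2}\right) - -1930 = \left(88 - \frac{3 \sqrt{39}}{2}\right) + 1930 = 2018 - \frac{3 \sqrt{39}}{2}$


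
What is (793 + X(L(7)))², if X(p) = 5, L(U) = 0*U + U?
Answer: 636804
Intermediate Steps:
L(U) = U (L(U) = 0 + U = U)
(793 + X(L(7)))² = (793 + 5)² = 798² = 636804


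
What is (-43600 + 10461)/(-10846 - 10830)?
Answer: 33139/21676 ≈ 1.5288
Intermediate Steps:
(-43600 + 10461)/(-10846 - 10830) = -33139/(-21676) = -33139*(-1/21676) = 33139/21676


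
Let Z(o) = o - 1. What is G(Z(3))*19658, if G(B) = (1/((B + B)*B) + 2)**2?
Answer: 2840581/32 ≈ 88768.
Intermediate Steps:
Z(o) = -1 + o
G(B) = (2 + 1/(2*B**2))**2 (G(B) = (1/(((2*B))*B) + 2)**2 = ((1/(2*B))/B + 2)**2 = (1/(2*B**2) + 2)**2 = (2 + 1/(2*B**2))**2)
G(Z(3))*19658 = ((1 + 4*(-1 + 3)**2)**2/(4*(-1 + 3)**4))*19658 = ((1/4)*(1 + 4*2**2)**2/2**4)*19658 = ((1/4)*(1/16)*(1 + 4*4)**2)*19658 = ((1/4)*(1/16)*(1 + 16)**2)*19658 = ((1/4)*(1/16)*17**2)*19658 = ((1/4)*(1/16)*289)*19658 = (289/64)*19658 = 2840581/32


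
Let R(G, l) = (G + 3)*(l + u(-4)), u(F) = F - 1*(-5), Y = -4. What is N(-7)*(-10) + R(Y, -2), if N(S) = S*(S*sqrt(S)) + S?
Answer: 71 - 490*I*sqrt(7) ≈ 71.0 - 1296.4*I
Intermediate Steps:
u(F) = 5 + F (u(F) = F + 5 = 5 + F)
N(S) = S + S**(5/2) (N(S) = S*S**(3/2) + S = S**(5/2) + S = S + S**(5/2))
R(G, l) = (1 + l)*(3 + G) (R(G, l) = (G + 3)*(l + (5 - 4)) = (3 + G)*(l + 1) = (3 + G)*(1 + l) = (1 + l)*(3 + G))
N(-7)*(-10) + R(Y, -2) = (-7 + (-7)**(5/2))*(-10) + (3 - 4 + 3*(-2) - 4*(-2)) = (-7 + 49*I*sqrt(7))*(-10) + (3 - 4 - 6 + 8) = (70 - 490*I*sqrt(7)) + 1 = 71 - 490*I*sqrt(7)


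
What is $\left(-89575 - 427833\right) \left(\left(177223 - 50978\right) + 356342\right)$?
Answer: $-249694374496$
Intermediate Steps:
$\left(-89575 - 427833\right) \left(\left(177223 - 50978\right) + 356342\right) = - 517408 \left(126245 + 356342\right) = \left(-517408\right) 482587 = -249694374496$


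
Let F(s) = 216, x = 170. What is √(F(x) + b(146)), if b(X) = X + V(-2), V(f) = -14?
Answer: 2*√87 ≈ 18.655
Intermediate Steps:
b(X) = -14 + X (b(X) = X - 14 = -14 + X)
√(F(x) + b(146)) = √(216 + (-14 + 146)) = √(216 + 132) = √348 = 2*√87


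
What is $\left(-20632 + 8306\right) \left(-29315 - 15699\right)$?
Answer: $554842564$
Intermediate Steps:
$\left(-20632 + 8306\right) \left(-29315 - 15699\right) = \left(-12326\right) \left(-45014\right) = 554842564$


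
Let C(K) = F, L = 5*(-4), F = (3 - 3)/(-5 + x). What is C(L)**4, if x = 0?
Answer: 0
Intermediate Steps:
F = 0 (F = (3 - 3)/(-5 + 0) = 0/(-5) = 0*(-1/5) = 0)
L = -20
C(K) = 0
C(L)**4 = 0**4 = 0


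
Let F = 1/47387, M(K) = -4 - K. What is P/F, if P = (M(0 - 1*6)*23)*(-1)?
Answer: -2179802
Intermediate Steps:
P = -46 (P = ((-4 - (0 - 1*6))*23)*(-1) = ((-4 - (0 - 6))*23)*(-1) = ((-4 - 1*(-6))*23)*(-1) = ((-4 + 6)*23)*(-1) = (2*23)*(-1) = 46*(-1) = -46)
F = 1/47387 ≈ 2.1103e-5
P/F = -46/1/47387 = -46*47387 = -2179802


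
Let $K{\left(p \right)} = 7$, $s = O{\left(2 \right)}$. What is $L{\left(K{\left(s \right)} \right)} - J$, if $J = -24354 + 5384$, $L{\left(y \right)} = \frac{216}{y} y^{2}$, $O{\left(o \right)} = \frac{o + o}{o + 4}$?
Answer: $20482$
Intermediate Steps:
$O{\left(o \right)} = \frac{2 o}{4 + o}$
$s = \frac{2}{3}$ ($s = 2 \cdot 2 \frac{1}{4 + 2} = 2 \cdot 2 \cdot \frac{1}{6} = \frac{2}{3} \approx 0.66667$)
$L{\left(y \right)} = 216 y$
$J = -18970$
$L{\left(K{\left(s \right)} \right)} - J = 216 \cdot 7 - -18970 = 1512 + 18970 = 20482$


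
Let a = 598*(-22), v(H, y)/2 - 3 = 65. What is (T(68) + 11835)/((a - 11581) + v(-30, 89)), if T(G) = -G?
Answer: -11767/24601 ≈ -0.47831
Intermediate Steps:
v(H, y) = 136 (v(H, y) = 6 + 2*65 = 6 + 130 = 136)
a = -13156
(T(68) + 11835)/((a - 11581) + v(-30, 89)) = (-1*68 + 11835)/((-13156 - 11581) + 136) = (-68 + 11835)/(-24737 + 136) = 11767/(-24601) = 11767*(-1/24601) = -11767/24601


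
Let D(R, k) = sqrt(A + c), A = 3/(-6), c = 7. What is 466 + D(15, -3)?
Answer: 466 + sqrt(26)/2 ≈ 468.55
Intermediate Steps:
A = -1/2 (A = 3*(-1/6) = -1/2 ≈ -0.50000)
D(R, k) = sqrt(26)/2 (D(R, k) = sqrt(-1/2 + 7) = sqrt(13/2) = sqrt(26)/2)
466 + D(15, -3) = 466 + sqrt(26)/2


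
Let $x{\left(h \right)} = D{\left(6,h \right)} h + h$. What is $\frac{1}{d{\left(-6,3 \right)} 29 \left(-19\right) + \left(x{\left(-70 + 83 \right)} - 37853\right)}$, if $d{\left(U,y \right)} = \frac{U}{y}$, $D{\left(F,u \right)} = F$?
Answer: $- \frac{1}{36660} \approx -2.7278 \cdot 10^{-5}$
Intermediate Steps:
$x{\left(h \right)} = 7 h$ ($x{\left(h \right)} = 6 h + h = 7 h$)
$\frac{1}{d{\left(-6,3 \right)} 29 \left(-19\right) + \left(x{\left(-70 + 83 \right)} - 37853\right)} = \frac{1}{- \frac{6}{3} \cdot 29 \left(-19\right) + \left(7 \left(-70 + 83\right) - 37853\right)} = \frac{1}{\left(-6\right) \frac{1}{3} \cdot 29 \left(-19\right) + \left(7 \cdot 13 - 37853\right)} = \frac{1}{\left(-2\right) 29 \left(-19\right) + \left(91 - 37853\right)} = \frac{1}{\left(-58\right) \left(-19\right) - 37762} = \frac{1}{1102 - 37762} = \frac{1}{-36660} = - \frac{1}{36660}$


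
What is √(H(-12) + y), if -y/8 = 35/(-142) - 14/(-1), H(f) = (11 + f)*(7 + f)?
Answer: I*√529447/71 ≈ 10.248*I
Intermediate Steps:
H(f) = (7 + f)*(11 + f)
y = -7812/71 (y = -8*(35/(-142) - 14/(-1)) = -8*(35*(-1/142) - 14*(-1)) = -8*(-35/142 + 14) = -8*1953/142 = -7812/71 ≈ -110.03)
√(H(-12) + y) = √((77 + (-12)² + 18*(-12)) - 7812/71) = √((77 + 144 - 216) - 7812/71) = √(5 - 7812/71) = √(-7457/71) = I*√529447/71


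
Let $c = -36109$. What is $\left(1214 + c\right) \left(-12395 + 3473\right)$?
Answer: $311333190$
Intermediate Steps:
$\left(1214 + c\right) \left(-12395 + 3473\right) = \left(1214 - 36109\right) \left(-12395 + 3473\right) = \left(-34895\right) \left(-8922\right) = 311333190$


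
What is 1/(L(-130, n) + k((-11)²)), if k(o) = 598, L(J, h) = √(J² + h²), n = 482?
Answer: 299/54190 - √62306/54190 ≈ 0.00091139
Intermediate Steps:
1/(L(-130, n) + k((-11)²)) = 1/(√((-130)² + 482²) + 598) = 1/(√(16900 + 232324) + 598) = 1/(√249224 + 598) = 1/(2*√62306 + 598) = 1/(598 + 2*√62306)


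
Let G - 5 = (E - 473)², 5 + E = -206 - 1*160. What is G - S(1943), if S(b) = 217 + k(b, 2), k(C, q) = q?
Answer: 712122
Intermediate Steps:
E = -371 (E = -5 + (-206 - 1*160) = -5 + (-206 - 160) = -5 - 366 = -371)
G = 712341 (G = 5 + (-371 - 473)² = 5 + (-844)² = 5 + 712336 = 712341)
S(b) = 219 (S(b) = 217 + 2 = 219)
G - S(1943) = 712341 - 1*219 = 712341 - 219 = 712122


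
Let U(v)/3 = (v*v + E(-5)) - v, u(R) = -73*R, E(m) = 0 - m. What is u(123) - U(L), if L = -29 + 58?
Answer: -11430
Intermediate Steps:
L = 29
E(m) = -m
U(v) = 15 - 3*v + 3*v² (U(v) = 3*((v*v - 1*(-5)) - v) = 3*((v² + 5) - v) = 3*((5 + v²) - v) = 3*(5 + v² - v) = 15 - 3*v + 3*v²)
u(123) - U(L) = -73*123 - (15 - 3*29 + 3*29²) = -8979 - (15 - 87 + 3*841) = -8979 - (15 - 87 + 2523) = -8979 - 1*2451 = -8979 - 2451 = -11430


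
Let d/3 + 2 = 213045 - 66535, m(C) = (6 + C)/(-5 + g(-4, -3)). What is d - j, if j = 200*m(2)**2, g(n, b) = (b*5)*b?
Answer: 439516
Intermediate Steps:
g(n, b) = 5*b**2 (g(n, b) = (5*b)*b = 5*b**2)
m(C) = 3/20 + C/40 (m(C) = (6 + C)/(-5 + 5*(-3)**2) = (6 + C)/(-5 + 5*9) = (6 + C)/(-5 + 45) = (6 + C)/40 = (6 + C)*(1/40) = 3/20 + C/40)
j = 8 (j = 200*(3/20 + (1/40)*2)**2 = 200*(3/20 + 1/20)**2 = 200*(1/5)**2 = 200*(1/25) = 8)
d = 439524 (d = -6 + 3*(213045 - 66535) = -6 + 3*146510 = -6 + 439530 = 439524)
d - j = 439524 - 1*8 = 439524 - 8 = 439516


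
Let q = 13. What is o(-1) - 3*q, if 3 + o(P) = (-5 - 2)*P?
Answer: -35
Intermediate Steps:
o(P) = -3 - 7*P (o(P) = -3 + (-5 - 2)*P = -3 - 7*P)
o(-1) - 3*q = (-3 - 7*(-1)) - 3*13 = (-3 + 7) - 39 = 4 - 39 = -35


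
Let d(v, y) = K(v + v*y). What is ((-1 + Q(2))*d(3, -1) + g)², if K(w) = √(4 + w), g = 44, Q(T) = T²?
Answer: 2500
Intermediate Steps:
d(v, y) = √(4 + v + v*y) (d(v, y) = √(4 + (v + v*y)) = √(4 + v + v*y))
((-1 + Q(2))*d(3, -1) + g)² = ((-1 + 2²)*√(4 + 3*(1 - 1)) + 44)² = ((-1 + 4)*√(4 + 3*0) + 44)² = (3*√(4 + 0) + 44)² = (3*√4 + 44)² = (3*2 + 44)² = (6 + 44)² = 50² = 2500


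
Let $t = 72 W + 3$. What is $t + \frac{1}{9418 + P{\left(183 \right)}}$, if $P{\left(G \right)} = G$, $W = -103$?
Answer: $- \frac{71172212}{9601} \approx -7413.0$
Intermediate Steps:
$t = -7413$ ($t = 72 \left(-103\right) + 3 = -7416 + 3 = -7413$)
$t + \frac{1}{9418 + P{\left(183 \right)}} = -7413 + \frac{1}{9418 + 183} = -7413 + \frac{1}{9601} = - \frac{71172212}{9601}$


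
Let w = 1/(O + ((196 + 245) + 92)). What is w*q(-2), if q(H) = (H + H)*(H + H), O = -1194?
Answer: -16/661 ≈ -0.024206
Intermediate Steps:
q(H) = 4*H**2 (q(H) = (2*H)*(2*H) = 4*H**2)
w = -1/661 (w = 1/(-1194 + ((196 + 245) + 92)) = 1/(-1194 + (441 + 92)) = 1/(-1194 + 533) = 1/(-661) = -1/661 ≈ -0.0015129)
w*q(-2) = -4*(-2)**2/661 = -4*4/661 = -1/661*16 = -16/661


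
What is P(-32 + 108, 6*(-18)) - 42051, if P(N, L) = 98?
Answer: -41953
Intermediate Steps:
P(-32 + 108, 6*(-18)) - 42051 = 98 - 42051 = -41953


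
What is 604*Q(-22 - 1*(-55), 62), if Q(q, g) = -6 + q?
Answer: 16308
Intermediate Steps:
604*Q(-22 - 1*(-55), 62) = 604*(-6 + (-22 - 1*(-55))) = 604*(-6 + (-22 + 55)) = 604*(-6 + 33) = 604*27 = 16308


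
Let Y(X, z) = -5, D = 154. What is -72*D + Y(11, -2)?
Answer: -11093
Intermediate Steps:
-72*D + Y(11, -2) = -72*154 - 5 = -11088 - 5 = -11093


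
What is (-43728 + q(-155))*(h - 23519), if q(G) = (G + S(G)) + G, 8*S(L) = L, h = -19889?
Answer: 1912442534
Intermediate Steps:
S(L) = L/8
q(G) = 17*G/8 (q(G) = (G + G/8) + G = 9*G/8 + G = 17*G/8)
(-43728 + q(-155))*(h - 23519) = (-43728 + (17/8)*(-155))*(-19889 - 23519) = (-43728 - 2635/8)*(-43408) = -352459/8*(-43408) = 1912442534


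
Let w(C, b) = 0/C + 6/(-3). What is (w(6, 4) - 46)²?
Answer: 2304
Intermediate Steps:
w(C, b) = -2 (w(C, b) = 0 + 6*(-⅓) = 0 - 2 = -2)
(w(6, 4) - 46)² = (-2 - 46)² = (-48)² = 2304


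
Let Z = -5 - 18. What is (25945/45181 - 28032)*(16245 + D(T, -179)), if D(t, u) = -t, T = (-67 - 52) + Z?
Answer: -20753936348789/45181 ≈ -4.5935e+8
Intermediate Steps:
Z = -23
T = -142 (T = (-67 - 52) - 23 = -119 - 23 = -142)
(25945/45181 - 28032)*(16245 + D(T, -179)) = (25945/45181 - 28032)*(16245 - 1*(-142)) = (25945*(1/45181) - 28032)*(16245 + 142) = (25945/45181 - 28032)*16387 = -1266487847/45181*16387 = -20753936348789/45181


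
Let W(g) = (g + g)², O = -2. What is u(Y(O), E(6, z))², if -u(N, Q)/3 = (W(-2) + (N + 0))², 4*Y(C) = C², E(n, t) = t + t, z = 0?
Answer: 751689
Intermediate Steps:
E(n, t) = 2*t
Y(C) = C²/4
W(g) = 4*g² (W(g) = (2*g)² = 4*g²)
u(N, Q) = -3*(16 + N)² (u(N, Q) = -3*(4*(-2)² + (N + 0))² = -3*(4*4 + N)² = -3*(16 + N)²)
u(Y(O), E(6, z))² = (-3*(16 + (¼)*(-2)²)²)² = (-3*(16 + (¼)*4)²)² = (-3*(16 + 1)²)² = (-3*17²)² = (-3*289)² = (-867)² = 751689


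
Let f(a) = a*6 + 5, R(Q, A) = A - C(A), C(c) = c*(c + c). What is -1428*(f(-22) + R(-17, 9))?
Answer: 399840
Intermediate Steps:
C(c) = 2*c² (C(c) = c*(2*c) = 2*c²)
R(Q, A) = A - 2*A²
f(a) = 5 + 6*a (f(a) = 6*a + 5 = 5 + 6*a)
-1428*(f(-22) + R(-17, 9)) = -1428*((5 + 6*(-22)) + 9*(1 - 2*9)) = -1428*((5 - 132) + 9*(1 - 18)) = -1428*(-127 + 9*(-17)) = -1428*(-127 - 153) = -1428*(-280) = 399840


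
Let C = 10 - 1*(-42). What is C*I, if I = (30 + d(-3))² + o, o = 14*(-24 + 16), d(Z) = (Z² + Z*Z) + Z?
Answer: 99476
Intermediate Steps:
d(Z) = Z + 2*Z² (d(Z) = (Z² + Z²) + Z = 2*Z² + Z = Z + 2*Z²)
o = -112 (o = 14*(-8) = -112)
C = 52 (C = 10 + 42 = 52)
I = 1913 (I = (30 - 3*(1 + 2*(-3)))² - 112 = (30 - 3*(1 - 6))² - 112 = (30 - 3*(-5))² - 112 = (30 + 15)² - 112 = 45² - 112 = 2025 - 112 = 1913)
C*I = 52*1913 = 99476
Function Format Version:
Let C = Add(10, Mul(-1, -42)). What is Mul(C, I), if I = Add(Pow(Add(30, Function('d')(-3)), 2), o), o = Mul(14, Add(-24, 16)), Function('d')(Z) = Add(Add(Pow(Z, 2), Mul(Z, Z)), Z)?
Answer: 99476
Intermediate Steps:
Function('d')(Z) = Add(Z, Mul(2, Pow(Z, 2))) (Function('d')(Z) = Add(Add(Pow(Z, 2), Pow(Z, 2)), Z) = Add(Mul(2, Pow(Z, 2)), Z) = Add(Z, Mul(2, Pow(Z, 2))))
o = -112 (o = Mul(14, -8) = -112)
C = 52 (C = Add(10, 42) = 52)
I = 1913 (I = Add(Pow(Add(30, Mul(-3, Add(1, Mul(2, -3)))), 2), -112) = Add(Pow(Add(30, Mul(-3, Add(1, -6))), 2), -112) = Add(Pow(Add(30, Mul(-3, -5)), 2), -112) = Add(Pow(Add(30, 15), 2), -112) = Add(Pow(45, 2), -112) = Add(2025, -112) = 1913)
Mul(C, I) = Mul(52, 1913) = 99476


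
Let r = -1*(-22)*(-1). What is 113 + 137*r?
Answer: -2901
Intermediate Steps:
r = -22 (r = 22*(-1) = -22)
113 + 137*r = 113 + 137*(-22) = 113 - 3014 = -2901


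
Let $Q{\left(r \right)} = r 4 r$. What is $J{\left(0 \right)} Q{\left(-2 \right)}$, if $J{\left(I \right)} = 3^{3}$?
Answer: $432$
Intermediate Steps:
$J{\left(I \right)} = 27$
$Q{\left(r \right)} = 4 r^{2}$
$J{\left(0 \right)} Q{\left(-2 \right)} = 27 \cdot 4 \left(-2\right)^{2} = 27 \cdot 4 \cdot 4 = 27 \cdot 16 = 432$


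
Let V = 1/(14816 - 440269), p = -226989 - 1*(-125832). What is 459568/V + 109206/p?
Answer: -6592893458182978/33719 ≈ -1.9552e+11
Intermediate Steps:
p = -101157 (p = -226989 + 125832 = -101157)
V = -1/425453 (V = 1/(-425453) = -1/425453 ≈ -2.3504e-6)
459568/V + 109206/p = 459568/(-1/425453) + 109206/(-101157) = 459568*(-425453) + 109206*(-1/101157) = -195524584304 - 36402/33719 = -6592893458182978/33719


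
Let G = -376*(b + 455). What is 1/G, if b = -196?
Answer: -1/97384 ≈ -1.0269e-5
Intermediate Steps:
G = -97384 (G = -376*(-196 + 455) = -376*259 = -97384)
1/G = 1/(-97384) = -1/97384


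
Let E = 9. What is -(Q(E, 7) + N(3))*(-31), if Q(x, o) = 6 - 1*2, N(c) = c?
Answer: 217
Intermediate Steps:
Q(x, o) = 4 (Q(x, o) = 6 - 2 = 4)
-(Q(E, 7) + N(3))*(-31) = -(4 + 3)*(-31) = -7*(-31) = -1*(-217) = 217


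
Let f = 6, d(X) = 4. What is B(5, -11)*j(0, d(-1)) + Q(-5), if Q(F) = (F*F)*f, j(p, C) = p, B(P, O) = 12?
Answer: 150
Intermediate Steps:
Q(F) = 6*F**2 (Q(F) = (F*F)*6 = F**2*6 = 6*F**2)
B(5, -11)*j(0, d(-1)) + Q(-5) = 12*0 + 6*(-5)**2 = 0 + 6*25 = 0 + 150 = 150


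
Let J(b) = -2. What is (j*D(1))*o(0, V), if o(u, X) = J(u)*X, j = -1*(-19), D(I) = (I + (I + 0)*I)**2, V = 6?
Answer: -912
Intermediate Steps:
D(I) = (I + I**2)**2 (D(I) = (I + I*I)**2 = (I + I**2)**2)
j = 19
o(u, X) = -2*X
(j*D(1))*o(0, V) = (19*(1**2*(1 + 1)**2))*(-2*6) = (19*(1*2**2))*(-12) = (19*(1*4))*(-12) = (19*4)*(-12) = 76*(-12) = -912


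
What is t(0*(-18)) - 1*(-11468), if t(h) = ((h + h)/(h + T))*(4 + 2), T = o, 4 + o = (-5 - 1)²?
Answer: 11468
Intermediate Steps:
o = 32 (o = -4 + (-5 - 1)² = -4 + (-6)² = -4 + 36 = 32)
T = 32
t(h) = 12*h/(32 + h) (t(h) = ((h + h)/(h + 32))*(4 + 2) = ((2*h)/(32 + h))*6 = (2*h/(32 + h))*6 = 12*h/(32 + h))
t(0*(-18)) - 1*(-11468) = 12*(0*(-18))/(32 + 0*(-18)) - 1*(-11468) = 12*0/(32 + 0) + 11468 = 12*0/32 + 11468 = 12*0*(1/32) + 11468 = 0 + 11468 = 11468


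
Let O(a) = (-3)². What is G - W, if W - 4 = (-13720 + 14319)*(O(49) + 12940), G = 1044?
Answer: -7755411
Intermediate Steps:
O(a) = 9
W = 7756455 (W = 4 + (-13720 + 14319)*(9 + 12940) = 4 + 599*12949 = 4 + 7756451 = 7756455)
G - W = 1044 - 1*7756455 = 1044 - 7756455 = -7755411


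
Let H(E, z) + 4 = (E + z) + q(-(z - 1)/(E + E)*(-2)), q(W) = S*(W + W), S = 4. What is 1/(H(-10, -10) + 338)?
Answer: 5/1614 ≈ 0.0030979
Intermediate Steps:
q(W) = 8*W (q(W) = 4*(W + W) = 4*(2*W) = 8*W)
H(E, z) = -4 + E + z + 8*(-1 + z)/E (H(E, z) = -4 + ((E + z) + 8*(-(z - 1)/(E + E)*(-2))) = -4 + ((E + z) + 8*(-(-1 + z)/(2*E)*(-2))) = -4 + ((E + z) + 8*((-1 + z)/E)) = -4 + ((E + z) + 8*(-1 + z)/E) = -4 + (E + z + 8*(-1 + z)/E) = -4 + E + z + 8*(-1 + z)/E)
1/(H(-10, -10) + 338) = 1/((-8 + 8*(-10) - 10*(-4 - 10 - 10))/(-10) + 338) = 1/(-(-8 - 80 - 10*(-24))/10 + 338) = 1/(-(-8 - 80 + 240)/10 + 338) = 1/(-1/10*152 + 338) = 1/(-76/5 + 338) = 1/(1614/5) = 5/1614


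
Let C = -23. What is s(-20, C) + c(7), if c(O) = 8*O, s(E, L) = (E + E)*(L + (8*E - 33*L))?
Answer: -22984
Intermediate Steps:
s(E, L) = 2*E*(-32*L + 8*E) (s(E, L) = (2*E)*(L + (-33*L + 8*E)) = (2*E)*(-32*L + 8*E) = 2*E*(-32*L + 8*E))
s(-20, C) + c(7) = 16*(-20)*(-20 - 4*(-23)) + 8*7 = 16*(-20)*(-20 + 92) + 56 = 16*(-20)*72 + 56 = -23040 + 56 = -22984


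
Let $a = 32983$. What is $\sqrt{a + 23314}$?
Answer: $\sqrt{56297} \approx 237.27$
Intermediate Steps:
$\sqrt{a + 23314} = \sqrt{32983 + 23314} = \sqrt{56297}$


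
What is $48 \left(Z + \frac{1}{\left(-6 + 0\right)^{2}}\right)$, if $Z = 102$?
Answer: $\frac{14692}{3} \approx 4897.3$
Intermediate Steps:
$48 \left(Z + \frac{1}{\left(-6 + 0\right)^{2}}\right) = 48 \left(102 + \frac{1}{\left(-6 + 0\right)^{2}}\right) = 48 \left(102 + \frac{1}{\left(-6\right)^{2}}\right) = 48 \left(102 + \frac{1}{36}\right) = 48 \cdot \frac{3673}{36} = \frac{14692}{3}$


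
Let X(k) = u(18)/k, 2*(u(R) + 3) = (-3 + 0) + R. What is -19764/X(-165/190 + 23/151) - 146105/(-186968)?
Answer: 1687499495597/536411192 ≈ 3145.9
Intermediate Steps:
u(R) = -9/2 + R/2 (u(R) = -3 + ((-3 + 0) + R)/2 = -3 + (-3 + R)/2 = -3 + (-3/2 + R/2) = -9/2 + R/2)
X(k) = 9/(2*k) (X(k) = (-9/2 + (½)*18)/k = (-9/2 + 9)/k = 9/(2*k))
-19764/X(-165/190 + 23/151) - 146105/(-186968) = -19764/(9/(2*(-165/190 + 23/151))) - 146105/(-186968) = -19764/(9/(2*(-165*1/190 + 23*(1/151)))) - 146105*(-1/186968) = -19764/(9/(2*(-33/38 + 23/151))) + 146105/186968 = -19764/(9/(2*(-4109/5738))) + 146105/186968 = -19764/((9/2)*(-5738/4109)) + 146105/186968 = -19764/(-25821/4109) + 146105/186968 = -19764*(-4109/25821) + 146105/186968 = 9023364/2869 + 146105/186968 = 1687499495597/536411192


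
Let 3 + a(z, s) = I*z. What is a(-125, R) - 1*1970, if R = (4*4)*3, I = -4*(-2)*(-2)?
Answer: 27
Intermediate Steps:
I = -16 (I = 8*(-2) = -16)
R = 48 (R = 16*3 = 48)
a(z, s) = -3 - 16*z
a(-125, R) - 1*1970 = (-3 - 16*(-125)) - 1*1970 = (-3 + 2000) - 1970 = 1997 - 1970 = 27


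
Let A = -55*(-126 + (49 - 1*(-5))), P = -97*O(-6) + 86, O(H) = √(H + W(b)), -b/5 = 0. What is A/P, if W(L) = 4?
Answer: 56760/4369 + 64020*I*√2/4369 ≈ 12.992 + 20.723*I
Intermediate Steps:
b = 0 (b = -5*0 = 0)
O(H) = √(4 + H) (O(H) = √(H + 4) = √(4 + H))
P = 86 - 97*I*√2 (P = -97*√(4 - 6) + 86 = -97*I*√2 + 86 = 86 - 97*I*√2 ≈ 86.0 - 137.18*I)
A = 3960 (A = -55*(-126 + (49 + 5)) = -55*(-126 + 54) = -55*(-72) = 3960)
A/P = 3960/(86 - 97*I*√2)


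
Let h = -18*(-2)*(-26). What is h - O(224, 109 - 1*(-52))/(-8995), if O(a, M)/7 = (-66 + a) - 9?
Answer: -1202611/1285 ≈ -935.88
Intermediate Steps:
h = -936 (h = 36*(-26) = -936)
O(a, M) = -525 + 7*a (O(a, M) = 7*((-66 + a) - 9) = 7*(-75 + a) = -525 + 7*a)
h - O(224, 109 - 1*(-52))/(-8995) = -936 - (-525 + 7*224)/(-8995) = -936 - (-525 + 1568)*(-1)/8995 = -936 - 1043*(-1)/8995 = -936 - 1*(-149/1285) = -936 + 149/1285 = -1202611/1285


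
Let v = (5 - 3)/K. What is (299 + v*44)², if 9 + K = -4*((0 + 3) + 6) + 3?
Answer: 38875225/441 ≈ 88153.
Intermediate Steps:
K = -42 (K = -9 + (-4*((0 + 3) + 6) + 3) = -9 + (-4*(3 + 6) + 3) = -9 + (-4*9 + 3) = -9 + (-36 + 3) = -9 - 33 = -42)
v = -1/21 (v = (5 - 3)/(-42) = 2*(-1/42) = -1/21 ≈ -0.047619)
(299 + v*44)² = (299 - 1/21*44)² = (299 - 44/21)² = (6235/21)² = 38875225/441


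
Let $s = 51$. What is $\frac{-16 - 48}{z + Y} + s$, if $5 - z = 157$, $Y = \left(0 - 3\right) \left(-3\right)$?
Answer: $\frac{7357}{143} \approx 51.448$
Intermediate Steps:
$Y = 9$ ($Y = \left(-3\right) \left(-3\right) = 9$)
$z = -152$ ($z = 5 - 157 = -152$)
$\frac{-16 - 48}{z + Y} + s = \frac{-16 - 48}{-152 + 9} + 51 = - \frac{64}{-143} + 51 = \left(-64\right) \left(- \frac{1}{143}\right) + 51 = \frac{64}{143} + 51 = \frac{7357}{143}$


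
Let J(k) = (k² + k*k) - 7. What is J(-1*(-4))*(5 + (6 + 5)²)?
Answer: 3150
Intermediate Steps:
J(k) = -7 + 2*k² (J(k) = (k² + k²) - 7 = 2*k² - 7 = -7 + 2*k²)
J(-1*(-4))*(5 + (6 + 5)²) = (-7 + 2*(-1*(-4))²)*(5 + (6 + 5)²) = (-7 + 2*4²)*(5 + 11²) = (-7 + 2*16)*(5 + 121) = (-7 + 32)*126 = 25*126 = 3150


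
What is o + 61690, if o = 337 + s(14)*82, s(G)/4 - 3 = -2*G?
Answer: 53827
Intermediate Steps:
s(G) = 12 - 8*G (s(G) = 12 + 4*(-2*G) = 12 - 8*G)
o = -7863 (o = 337 + (12 - 8*14)*82 = 337 + (12 - 112)*82 = 337 - 100*82 = 337 - 8200 = -7863)
o + 61690 = -7863 + 61690 = 53827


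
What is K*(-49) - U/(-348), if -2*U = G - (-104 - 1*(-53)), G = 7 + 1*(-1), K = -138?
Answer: 1568765/232 ≈ 6761.9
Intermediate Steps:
G = 6 (G = 7 - 1 = 6)
U = -57/2 (U = -(6 - (-104 - 1*(-53)))/2 = -(6 - (-104 + 53))/2 = -(6 - 1*(-51))/2 = -(6 + 51)/2 = -½*57 = -57/2 ≈ -28.500)
K*(-49) - U/(-348) = -138*(-49) - (-57)/(2*(-348)) = 6762 - (-57)*(-1)/(2*348) = 6762 - 1*19/232 = 6762 - 19/232 = 1568765/232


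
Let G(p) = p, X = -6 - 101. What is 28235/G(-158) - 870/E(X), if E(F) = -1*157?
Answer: -4295435/24806 ≈ -173.16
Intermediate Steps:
X = -107
E(F) = -157
28235/G(-158) - 870/E(X) = 28235/(-158) - 870/(-157) = 28235*(-1/158) - 870*(-1/157) = -28235/158 + 870/157 = -4295435/24806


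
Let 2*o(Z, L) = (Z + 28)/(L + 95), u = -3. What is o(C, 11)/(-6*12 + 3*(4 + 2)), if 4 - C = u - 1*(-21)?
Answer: -7/5724 ≈ -0.0012229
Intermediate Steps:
C = -14 (C = 4 - (-3 - 1*(-21)) = 4 - (-3 + 21) = 4 - 1*18 = 4 - 18 = -14)
o(Z, L) = (28 + Z)/(2*(95 + L)) (o(Z, L) = ((Z + 28)/(L + 95))/2 = ((28 + Z)/(95 + L))/2 = (28 + Z)/(2*(95 + L)))
o(C, 11)/(-6*12 + 3*(4 + 2)) = ((28 - 14)/(2*(95 + 11)))/(-6*12 + 3*(4 + 2)) = ((½)*14/106)/(-72 + 3*6) = ((½)*(1/106)*14)/(-72 + 18) = (7/106)/(-54) = (7/106)*(-1/54) = -7/5724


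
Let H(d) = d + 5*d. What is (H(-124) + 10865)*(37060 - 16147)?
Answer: 211660473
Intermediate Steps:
H(d) = 6*d
(H(-124) + 10865)*(37060 - 16147) = (6*(-124) + 10865)*(37060 - 16147) = (-744 + 10865)*20913 = 10121*20913 = 211660473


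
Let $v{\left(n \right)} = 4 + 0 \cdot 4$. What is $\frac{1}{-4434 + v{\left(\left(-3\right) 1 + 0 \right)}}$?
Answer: $- \frac{1}{4430} \approx -0.00022573$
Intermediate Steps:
$v{\left(n \right)} = 4$ ($v{\left(n \right)} = 4 + 0 = 4$)
$\frac{1}{-4434 + v{\left(\left(-3\right) 1 + 0 \right)}} = \frac{1}{-4434 + 4} = \frac{1}{-4430} = - \frac{1}{4430}$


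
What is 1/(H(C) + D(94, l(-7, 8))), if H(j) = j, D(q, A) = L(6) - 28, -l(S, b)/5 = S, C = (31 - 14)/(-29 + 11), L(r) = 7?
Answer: -18/395 ≈ -0.045570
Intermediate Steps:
C = -17/18 (C = 17/(-18) = 17*(-1/18) = -17/18 ≈ -0.94444)
l(S, b) = -5*S
D(q, A) = -21 (D(q, A) = 7 - 28 = -21)
1/(H(C) + D(94, l(-7, 8))) = 1/(-17/18 - 21) = 1/(-395/18) = -18/395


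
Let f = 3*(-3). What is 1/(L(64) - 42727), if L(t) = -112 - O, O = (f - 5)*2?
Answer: -1/42811 ≈ -2.3358e-5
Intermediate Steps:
f = -9
O = -28 (O = (-9 - 5)*2 = -14*2 = -28)
L(t) = -84 (L(t) = -112 - 1*(-28) = -112 + 28 = -84)
1/(L(64) - 42727) = 1/(-84 - 42727) = 1/(-42811) = -1/42811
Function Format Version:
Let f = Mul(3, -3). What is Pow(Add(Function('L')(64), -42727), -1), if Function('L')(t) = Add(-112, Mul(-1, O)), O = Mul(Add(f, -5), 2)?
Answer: Rational(-1, 42811) ≈ -2.3358e-5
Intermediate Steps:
f = -9
O = -28 (O = Mul(Add(-9, -5), 2) = Mul(-14, 2) = -28)
Function('L')(t) = -84 (Function('L')(t) = Add(-112, Mul(-1, -28)) = Add(-112, 28) = -84)
Pow(Add(Function('L')(64), -42727), -1) = Pow(Add(-84, -42727), -1) = Pow(-42811, -1) = Rational(-1, 42811)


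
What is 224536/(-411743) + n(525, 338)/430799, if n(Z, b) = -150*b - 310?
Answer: -117732894694/177378472657 ≈ -0.66374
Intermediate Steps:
n(Z, b) = -310 - 150*b
224536/(-411743) + n(525, 338)/430799 = 224536/(-411743) + (-310 - 150*338)/430799 = 224536*(-1/411743) + (-310 - 50700)*(1/430799) = -224536/411743 - 51010*1/430799 = -224536/411743 - 51010/430799 = -117732894694/177378472657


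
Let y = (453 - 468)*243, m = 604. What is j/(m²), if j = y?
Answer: -3645/364816 ≈ -0.0099913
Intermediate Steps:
y = -3645 (y = -15*243 = -3645)
j = -3645
j/(m²) = -3645/(604²) = -3645/364816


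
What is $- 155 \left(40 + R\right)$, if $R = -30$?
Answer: $-1550$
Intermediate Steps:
$- 155 \left(40 + R\right) = - 155 \left(40 - 30\right) = \left(-155\right) 10 = -1550$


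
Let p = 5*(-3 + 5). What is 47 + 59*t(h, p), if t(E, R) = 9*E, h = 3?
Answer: 1640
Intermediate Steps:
p = 10 (p = 5*2 = 10)
47 + 59*t(h, p) = 47 + 59*(9*3) = 47 + 59*27 = 47 + 1593 = 1640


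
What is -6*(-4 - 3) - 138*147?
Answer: -20244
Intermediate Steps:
-6*(-4 - 3) - 138*147 = -6*(-7) - 20286 = 42 - 20286 = -20244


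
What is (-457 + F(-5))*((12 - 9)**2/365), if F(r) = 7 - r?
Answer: -801/73 ≈ -10.973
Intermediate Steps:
(-457 + F(-5))*((12 - 9)**2/365) = (-457 + (7 - 1*(-5)))*((12 - 9)**2/365) = (-457 + (7 + 5))*(3**2*(1/365)) = (-457 + 12)*(9*(1/365)) = -445*9/365 = -801/73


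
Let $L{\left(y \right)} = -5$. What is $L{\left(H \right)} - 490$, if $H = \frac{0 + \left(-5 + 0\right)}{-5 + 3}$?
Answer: $-495$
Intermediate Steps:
$H = \frac{5}{2}$ ($H = \frac{0 - 5}{-2} = \left(-5\right) \left(- \frac{1}{2}\right) = \frac{5}{2} \approx 2.5$)
$L{\left(H \right)} - 490 = -5 - 490 = -495$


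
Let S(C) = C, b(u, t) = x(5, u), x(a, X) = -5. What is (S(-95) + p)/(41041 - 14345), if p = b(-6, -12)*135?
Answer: -385/13348 ≈ -0.028843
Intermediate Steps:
b(u, t) = -5
p = -675 (p = -5*135 = -675)
(S(-95) + p)/(41041 - 14345) = (-95 - 675)/(41041 - 14345) = -770/26696 = -770*1/26696 = -385/13348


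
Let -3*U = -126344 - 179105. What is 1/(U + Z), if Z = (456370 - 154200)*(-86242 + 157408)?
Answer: 3/64512996109 ≈ 4.6502e-11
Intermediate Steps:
U = 305449/3 (U = -(-126344 - 179105)/3 = -⅓*(-305449) = 305449/3 ≈ 1.0182e+5)
Z = 21504230220 (Z = 302170*71166 = 21504230220)
1/(U + Z) = 1/(305449/3 + 21504230220) = 1/(64512996109/3) = 3/64512996109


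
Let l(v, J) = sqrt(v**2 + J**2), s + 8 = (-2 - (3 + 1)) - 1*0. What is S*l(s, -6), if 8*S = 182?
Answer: 91*sqrt(58)/2 ≈ 346.52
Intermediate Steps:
S = 91/4 (S = (1/8)*182 = 91/4 ≈ 22.750)
s = -14 (s = -8 + ((-2 - (3 + 1)) - 1*0) = -8 + ((-2 - 1*4) + 0) = -8 + ((-2 - 4) + 0) = -8 + (-6 + 0) = -8 - 6 = -14)
l(v, J) = sqrt(J**2 + v**2)
S*l(s, -6) = 91*sqrt((-6)**2 + (-14)**2)/4 = 91*sqrt(36 + 196)/4 = 91*sqrt(232)/4 = 91*(2*sqrt(58))/4 = 91*sqrt(58)/2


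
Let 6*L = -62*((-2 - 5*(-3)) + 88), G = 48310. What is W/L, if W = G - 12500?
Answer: -107430/3131 ≈ -34.312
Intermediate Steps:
L = -3131/3 (L = (-62*((-2 - 5*(-3)) + 88))/6 = (-62*((-2 + 15) + 88))/6 = (-62*(13 + 88))/6 = (-62*101)/6 = (1/6)*(-6262) = -3131/3 ≈ -1043.7)
W = 35810 (W = 48310 - 12500 = 35810)
W/L = 35810/(-3131/3) = 35810*(-3/3131) = -107430/3131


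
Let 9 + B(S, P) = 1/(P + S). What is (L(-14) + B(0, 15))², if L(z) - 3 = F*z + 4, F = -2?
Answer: 152881/225 ≈ 679.47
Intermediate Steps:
L(z) = 7 - 2*z (L(z) = 3 + (-2*z + 4) = 3 + (4 - 2*z) = 7 - 2*z)
B(S, P) = -9 + 1/(P + S)
(L(-14) + B(0, 15))² = ((7 - 2*(-14)) + (1 - 9*15 - 9*0)/(15 + 0))² = ((7 + 28) + (1 - 135 + 0)/15)² = (35 + (1/15)*(-134))² = (35 - 134/15)² = (391/15)² = 152881/225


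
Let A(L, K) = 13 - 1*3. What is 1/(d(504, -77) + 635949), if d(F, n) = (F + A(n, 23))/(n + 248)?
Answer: 171/108747793 ≈ 1.5724e-6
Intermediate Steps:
A(L, K) = 10 (A(L, K) = 13 - 3 = 10)
d(F, n) = (10 + F)/(248 + n) (d(F, n) = (F + 10)/(n + 248) = (10 + F)/(248 + n))
1/(d(504, -77) + 635949) = 1/((10 + 504)/(248 - 77) + 635949) = 1/(514/171 + 635949) = 1/(108747793/171) = 171/108747793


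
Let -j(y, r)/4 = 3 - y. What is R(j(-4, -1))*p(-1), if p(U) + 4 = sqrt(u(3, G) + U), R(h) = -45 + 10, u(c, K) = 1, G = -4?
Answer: 140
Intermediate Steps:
j(y, r) = -12 + 4*y (j(y, r) = -4*(3 - y) = -12 + 4*y)
R(h) = -35
p(U) = -4 + sqrt(1 + U)
R(j(-4, -1))*p(-1) = -35*(-4 + sqrt(1 - 1)) = -35*(-4 + sqrt(0)) = -35*(-4 + 0) = -35*(-4) = 140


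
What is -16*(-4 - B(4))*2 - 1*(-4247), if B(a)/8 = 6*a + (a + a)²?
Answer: 26903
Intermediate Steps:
B(a) = 32*a² + 48*a (B(a) = 8*(6*a + (a + a)²) = 8*(6*a + (2*a)²) = 8*(6*a + 4*a²) = 8*(4*a² + 6*a) = 32*a² + 48*a)
-16*(-4 - B(4))*2 - 1*(-4247) = -16*(-4 - 16*4*(3 + 2*4))*2 - 1*(-4247) = -16*(-4 - 16*4*(3 + 8))*2 + 4247 = -16*(-4 - 16*4*11)*2 + 4247 = -16*(-4 - 1*704)*2 + 4247 = -16*(-4 - 704)*2 + 4247 = -16*(-708)*2 + 4247 = 11328*2 + 4247 = 22656 + 4247 = 26903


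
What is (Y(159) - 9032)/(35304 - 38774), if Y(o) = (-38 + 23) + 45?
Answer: 4501/1735 ≈ 2.5942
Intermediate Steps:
Y(o) = 30 (Y(o) = -15 + 45 = 30)
(Y(159) - 9032)/(35304 - 38774) = (30 - 9032)/(35304 - 38774) = -9002/(-3470) = -9002*(-1/3470) = 4501/1735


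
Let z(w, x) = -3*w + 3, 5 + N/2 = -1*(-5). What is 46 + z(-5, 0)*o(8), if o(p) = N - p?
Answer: -98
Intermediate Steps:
N = 0 (N = -10 + 2*(-1*(-5)) = -10 + 2*5 = -10 + 10 = 0)
z(w, x) = 3 - 3*w
o(p) = -p (o(p) = 0 - p = -p)
46 + z(-5, 0)*o(8) = 46 + (3 - 3*(-5))*(-1*8) = 46 + (3 + 15)*(-8) = 46 + 18*(-8) = 46 - 144 = -98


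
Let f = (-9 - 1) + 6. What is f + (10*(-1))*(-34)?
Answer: 336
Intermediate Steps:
f = -4 (f = -10 + 6 = -4)
f + (10*(-1))*(-34) = -4 + (10*(-1))*(-34) = -4 - 10*(-34) = -4 + 340 = 336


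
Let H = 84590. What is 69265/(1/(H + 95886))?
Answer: 12500670140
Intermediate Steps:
69265/(1/(H + 95886)) = 69265/(1/(84590 + 95886)) = 69265/(1/180476) = 69265*180476 = 12500670140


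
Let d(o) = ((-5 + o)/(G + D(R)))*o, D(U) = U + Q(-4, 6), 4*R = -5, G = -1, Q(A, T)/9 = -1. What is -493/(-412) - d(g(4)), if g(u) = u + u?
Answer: 20579/6180 ≈ 3.3299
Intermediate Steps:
Q(A, T) = -9 (Q(A, T) = 9*(-1) = -9)
R = -5/4 (R = (¼)*(-5) = -5/4 ≈ -1.2500)
g(u) = 2*u
D(U) = -9 + U (D(U) = U - 9 = -9 + U)
d(o) = o*(4/9 - 4*o/45) (d(o) = ((-5 + o)/(-1 + (-9 - 5/4)))*o = ((-5 + o)/(-1 - 41/4))*o = ((-5 + o)/(-45/4))*o = ((-5 + o)*(-4/45))*o = (4/9 - 4*o/45)*o = o*(4/9 - 4*o/45))
-493/(-412) - d(g(4)) = -493/(-412) - 4*2*4*(5 - 2*4)/45 = -493*(-1/412) - 4*8*(5 - 1*8)/45 = 493/412 - 4*8*(5 - 8)/45 = 493/412 - 4*8*(-3)/45 = 493/412 - 1*(-32/15) = 493/412 + 32/15 = 20579/6180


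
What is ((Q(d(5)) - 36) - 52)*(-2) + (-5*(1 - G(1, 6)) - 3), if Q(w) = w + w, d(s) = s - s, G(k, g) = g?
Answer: 198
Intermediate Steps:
d(s) = 0
Q(w) = 2*w
((Q(d(5)) - 36) - 52)*(-2) + (-5*(1 - G(1, 6)) - 3) = ((2*0 - 36) - 52)*(-2) + (-5*(1 - 1*6) - 3) = ((0 - 36) - 52)*(-2) + (-5*(1 - 6) - 3) = (-36 - 52)*(-2) + (-5*(-5) - 3) = -88*(-2) + (25 - 3) = 176 + 22 = 198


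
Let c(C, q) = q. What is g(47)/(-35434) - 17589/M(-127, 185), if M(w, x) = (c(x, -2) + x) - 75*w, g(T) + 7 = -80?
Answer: -103734005/57332212 ≈ -1.8093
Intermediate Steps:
g(T) = -87 (g(T) = -7 - 80 = -87)
M(w, x) = -2 + x - 75*w (M(w, x) = (-2 + x) - 75*w = -2 + x - 75*w)
g(47)/(-35434) - 17589/M(-127, 185) = -87/(-35434) - 17589/(-2 + 185 - 75*(-127)) = -87*(-1/35434) - 17589/(-2 + 185 + 9525) = 87/35434 - 17589/9708 = 87/35434 - 17589*1/9708 = 87/35434 - 5863/3236 = -103734005/57332212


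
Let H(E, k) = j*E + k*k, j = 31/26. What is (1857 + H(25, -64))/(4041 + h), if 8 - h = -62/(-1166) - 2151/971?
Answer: 88057464429/59626696714 ≈ 1.4768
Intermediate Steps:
j = 31/26 (j = 31*(1/26) = 31/26 ≈ 1.1923)
H(E, k) = k**2 + 31*E/26 (H(E, k) = 31*E/26 + k*k = 31*E/26 + k**2 = k**2 + 31*E/26)
h = 5752676/566093 (h = 8 - (-62/(-1166) - 2151/971) = 8 - (-62*(-1/1166) - 2151*1/971) = 8 - (31/583 - 2151/971) = 8 - 1*(-1223932/566093) = 8 + 1223932/566093 = 5752676/566093 ≈ 10.162)
(1857 + H(25, -64))/(4041 + h) = (1857 + ((-64)**2 + (31/26)*25))/(4041 + 5752676/566093) = (1857 + (4096 + 775/26))/(2293334489/566093) = (1857 + 107271/26)*(566093/2293334489) = (155553/26)*(566093/2293334489) = 88057464429/59626696714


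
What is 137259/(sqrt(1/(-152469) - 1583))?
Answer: -411777*I*sqrt(1022213282187)/120679214 ≈ -3449.9*I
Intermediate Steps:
137259/(sqrt(1/(-152469) - 1583)) = 137259/(sqrt(-1/152469 - 1583)) = 137259/(sqrt(-241358428/152469)) = 137259/((2*I*sqrt(1022213282187)/50823)) = 137259*(-3*I*sqrt(1022213282187)/120679214) = -411777*I*sqrt(1022213282187)/120679214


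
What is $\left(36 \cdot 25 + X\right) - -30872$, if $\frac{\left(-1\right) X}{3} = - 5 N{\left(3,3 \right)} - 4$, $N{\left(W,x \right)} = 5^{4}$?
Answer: $41159$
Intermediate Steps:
$N{\left(W,x \right)} = 625$
$X = 9387$ ($X = - 3 \left(\left(-5\right) 625 - 4\right) = - 3 \left(-3125 - 4\right) = \left(-3\right) \left(-3129\right) = 9387$)
$\left(36 \cdot 25 + X\right) - -30872 = \left(36 \cdot 25 + 9387\right) - -30872 = \left(900 + 9387\right) + 30872 = 10287 + 30872 = 41159$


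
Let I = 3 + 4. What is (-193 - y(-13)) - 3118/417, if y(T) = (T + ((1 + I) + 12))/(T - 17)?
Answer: -278339/1390 ≈ -200.24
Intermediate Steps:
I = 7
y(T) = (20 + T)/(-17 + T) (y(T) = (T + ((1 + 7) + 12))/(T - 17) = (T + (8 + 12))/(-17 + T) = (T + 20)/(-17 + T) = (20 + T)/(-17 + T))
(-193 - y(-13)) - 3118/417 = (-193 - (20 - 13)/(-17 - 13)) - 3118/417 = (-193 - 7/(-30)) - 3118/417 = (-193 - (-1)*7/30) - 1*3118/417 = (-193 - 1*(-7/30)) - 3118/417 = (-193 + 7/30) - 3118/417 = -5783/30 - 3118/417 = -278339/1390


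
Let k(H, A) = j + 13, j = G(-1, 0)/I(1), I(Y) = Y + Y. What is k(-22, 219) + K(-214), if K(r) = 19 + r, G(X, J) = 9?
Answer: -355/2 ≈ -177.50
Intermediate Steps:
I(Y) = 2*Y
j = 9/2 (j = 9/((2*1)) = 9/2 ≈ 4.5000)
k(H, A) = 35/2 (k(H, A) = 9/2 + 13 = 35/2)
k(-22, 219) + K(-214) = 35/2 + (19 - 214) = 35/2 - 195 = -355/2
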